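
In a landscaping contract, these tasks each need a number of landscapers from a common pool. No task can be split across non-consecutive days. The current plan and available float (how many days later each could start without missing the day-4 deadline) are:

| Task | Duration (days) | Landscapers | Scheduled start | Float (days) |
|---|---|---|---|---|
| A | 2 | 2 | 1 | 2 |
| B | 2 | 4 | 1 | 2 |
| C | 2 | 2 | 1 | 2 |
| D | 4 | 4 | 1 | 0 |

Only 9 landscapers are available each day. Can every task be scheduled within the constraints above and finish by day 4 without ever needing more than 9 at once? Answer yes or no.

yes

Schedule A@1, B@3, C@1, D@1: d1:8  d2:8  d3:8  d4:8 — peak 8 ≤ 9.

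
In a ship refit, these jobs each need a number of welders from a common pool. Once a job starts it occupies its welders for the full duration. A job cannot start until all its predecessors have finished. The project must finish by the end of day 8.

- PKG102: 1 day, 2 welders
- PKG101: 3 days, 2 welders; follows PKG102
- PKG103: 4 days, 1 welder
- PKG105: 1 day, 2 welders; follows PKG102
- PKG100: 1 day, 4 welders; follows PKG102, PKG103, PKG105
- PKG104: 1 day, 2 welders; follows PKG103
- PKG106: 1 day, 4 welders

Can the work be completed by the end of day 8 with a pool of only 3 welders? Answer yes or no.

The minimum achievable peak is 4; 3 < 4, so no feasible schedule stays within the cap.

no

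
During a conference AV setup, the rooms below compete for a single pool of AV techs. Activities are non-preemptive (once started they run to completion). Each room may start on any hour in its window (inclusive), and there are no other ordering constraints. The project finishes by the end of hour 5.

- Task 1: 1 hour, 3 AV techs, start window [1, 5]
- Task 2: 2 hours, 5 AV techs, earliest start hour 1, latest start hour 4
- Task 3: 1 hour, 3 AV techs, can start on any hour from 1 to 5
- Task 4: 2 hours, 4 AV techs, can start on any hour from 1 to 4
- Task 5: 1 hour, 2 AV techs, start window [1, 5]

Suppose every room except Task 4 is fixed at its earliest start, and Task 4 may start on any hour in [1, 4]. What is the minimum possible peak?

13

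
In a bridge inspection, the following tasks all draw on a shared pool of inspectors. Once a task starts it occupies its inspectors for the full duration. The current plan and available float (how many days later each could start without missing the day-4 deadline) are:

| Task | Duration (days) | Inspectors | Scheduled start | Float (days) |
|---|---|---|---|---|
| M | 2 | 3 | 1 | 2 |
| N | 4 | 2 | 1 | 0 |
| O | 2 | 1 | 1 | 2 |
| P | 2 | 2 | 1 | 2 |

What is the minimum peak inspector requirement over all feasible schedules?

5

Early-start (M@1, N@1, O@1, P@1) gives peak 8: d1:8  d2:8  d3:2  d4:2.
Shift O→3, P→3.
Schedule M@1, N@1, O@3, P@3: d1:5  d2:5  d3:5  d4:5 — peak 5.
Total inspector-days = 20 over 4 days ⇒ peak ≥ ⌈20/4⌉ = 5, so 5 is optimal.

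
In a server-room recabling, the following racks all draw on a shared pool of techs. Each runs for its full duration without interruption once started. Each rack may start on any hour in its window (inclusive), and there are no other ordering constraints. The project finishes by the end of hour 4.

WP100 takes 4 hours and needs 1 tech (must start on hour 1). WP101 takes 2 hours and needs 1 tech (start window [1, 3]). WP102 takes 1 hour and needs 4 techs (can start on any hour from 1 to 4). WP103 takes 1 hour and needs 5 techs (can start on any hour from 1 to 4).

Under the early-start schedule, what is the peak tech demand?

11

Early-start schedule: WP100@1, WP101@1, WP102@1, WP103@1.
Load per hour: hour 1: 11, hour 2: 2, hour 3: 1, hour 4: 1.
Peak is 11.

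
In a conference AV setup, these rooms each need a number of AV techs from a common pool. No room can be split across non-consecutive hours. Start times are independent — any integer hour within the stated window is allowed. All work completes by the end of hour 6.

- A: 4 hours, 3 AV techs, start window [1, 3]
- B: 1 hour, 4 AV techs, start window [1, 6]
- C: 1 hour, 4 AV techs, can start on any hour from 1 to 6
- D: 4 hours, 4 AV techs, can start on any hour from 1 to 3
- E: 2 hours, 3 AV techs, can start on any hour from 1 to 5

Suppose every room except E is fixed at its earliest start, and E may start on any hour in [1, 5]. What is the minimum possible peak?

E@1: h1:18  h2:10  h3:7  h4:7  h5:0  h6:0 → peak 18
E@2: h1:15  h2:10  h3:10  h4:7  h5:0  h6:0 → peak 15
E@3: h1:15  h2:7  h3:10  h4:10  h5:0  h6:0 → peak 15
E@4: h1:15  h2:7  h3:7  h4:10  h5:3  h6:0 → peak 15
E@5: h1:15  h2:7  h3:7  h4:7  h5:3  h6:3 → peak 15
Best is E@2, peak 15.

15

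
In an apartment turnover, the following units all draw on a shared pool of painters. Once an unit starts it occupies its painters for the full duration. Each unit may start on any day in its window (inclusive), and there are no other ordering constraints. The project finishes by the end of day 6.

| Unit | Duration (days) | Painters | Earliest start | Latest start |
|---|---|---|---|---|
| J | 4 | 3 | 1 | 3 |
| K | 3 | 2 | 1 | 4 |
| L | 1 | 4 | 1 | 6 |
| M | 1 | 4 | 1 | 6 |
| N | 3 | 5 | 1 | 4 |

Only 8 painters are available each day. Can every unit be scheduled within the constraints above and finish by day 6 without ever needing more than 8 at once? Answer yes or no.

yes

Schedule J@1, K@4, L@5, M@6, N@1: d1:8  d2:8  d3:8  d4:5  d5:6  d6:6 — peak 8 ≤ 8.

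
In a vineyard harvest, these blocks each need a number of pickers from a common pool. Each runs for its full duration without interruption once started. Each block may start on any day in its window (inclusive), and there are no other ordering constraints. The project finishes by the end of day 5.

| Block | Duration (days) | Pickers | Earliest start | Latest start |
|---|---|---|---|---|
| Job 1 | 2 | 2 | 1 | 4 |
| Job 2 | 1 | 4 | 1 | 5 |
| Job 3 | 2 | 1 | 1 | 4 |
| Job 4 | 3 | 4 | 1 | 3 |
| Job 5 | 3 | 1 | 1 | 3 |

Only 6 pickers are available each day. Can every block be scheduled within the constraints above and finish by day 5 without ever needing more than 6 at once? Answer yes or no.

Schedule Job 1@1, Job 2@1, Job 3@2, Job 4@3, Job 5@2: d1:6  d2:4  d3:6  d4:5  d5:4 — peak 6 ≤ 6.

yes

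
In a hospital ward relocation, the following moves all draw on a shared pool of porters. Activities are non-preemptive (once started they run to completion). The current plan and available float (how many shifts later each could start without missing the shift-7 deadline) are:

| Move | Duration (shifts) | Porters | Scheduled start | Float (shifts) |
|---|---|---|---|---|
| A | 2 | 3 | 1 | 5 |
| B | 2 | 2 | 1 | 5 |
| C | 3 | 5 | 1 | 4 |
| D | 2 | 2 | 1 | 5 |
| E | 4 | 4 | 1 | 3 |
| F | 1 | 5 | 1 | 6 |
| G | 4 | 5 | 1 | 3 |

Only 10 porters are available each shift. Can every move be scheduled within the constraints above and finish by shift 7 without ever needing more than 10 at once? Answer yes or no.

The minimum achievable peak is 11; 10 < 11, so no feasible schedule stays within the cap.

no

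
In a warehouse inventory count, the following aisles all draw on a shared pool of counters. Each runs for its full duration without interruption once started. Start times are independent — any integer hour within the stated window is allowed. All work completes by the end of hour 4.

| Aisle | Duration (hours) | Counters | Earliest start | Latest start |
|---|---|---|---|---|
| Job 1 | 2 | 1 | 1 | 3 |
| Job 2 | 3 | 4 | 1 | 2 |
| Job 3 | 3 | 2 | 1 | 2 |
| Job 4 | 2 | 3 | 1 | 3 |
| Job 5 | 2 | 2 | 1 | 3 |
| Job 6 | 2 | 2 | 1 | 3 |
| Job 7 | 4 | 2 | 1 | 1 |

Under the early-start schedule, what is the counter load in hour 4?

2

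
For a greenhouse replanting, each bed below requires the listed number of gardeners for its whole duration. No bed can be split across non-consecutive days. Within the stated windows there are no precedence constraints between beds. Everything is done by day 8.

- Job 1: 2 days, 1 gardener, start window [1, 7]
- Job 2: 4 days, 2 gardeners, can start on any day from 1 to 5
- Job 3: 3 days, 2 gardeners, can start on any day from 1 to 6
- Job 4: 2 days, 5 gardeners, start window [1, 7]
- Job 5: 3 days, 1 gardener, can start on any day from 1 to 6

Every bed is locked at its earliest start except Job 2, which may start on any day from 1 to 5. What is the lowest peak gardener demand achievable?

9

Job 2@1: d1:11  d2:11  d3:5  d4:2  d5:0  d6:0  d7:0  d8:0 → peak 11
Job 2@2: d1:9  d2:11  d3:5  d4:2  d5:2  d6:0  d7:0  d8:0 → peak 11
Job 2@3: d1:9  d2:9  d3:5  d4:2  d5:2  d6:2  d7:0  d8:0 → peak 9
Job 2@4: d1:9  d2:9  d3:3  d4:2  d5:2  d6:2  d7:2  d8:0 → peak 9
Job 2@5: d1:9  d2:9  d3:3  d4:0  d5:2  d6:2  d7:2  d8:2 → peak 9
Best is Job 2@3, peak 9.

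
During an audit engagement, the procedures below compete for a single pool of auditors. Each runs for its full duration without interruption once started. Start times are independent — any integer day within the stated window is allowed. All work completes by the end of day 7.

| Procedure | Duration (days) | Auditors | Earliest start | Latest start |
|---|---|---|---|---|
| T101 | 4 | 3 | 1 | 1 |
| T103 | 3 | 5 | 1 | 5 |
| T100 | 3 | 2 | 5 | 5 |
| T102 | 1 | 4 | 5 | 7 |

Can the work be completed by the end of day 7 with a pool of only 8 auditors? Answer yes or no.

Schedule T101@1, T103@1, T100@5, T102@5: d1:8  d2:8  d3:8  d4:3  d5:6  d6:2  d7:2 — peak 8 ≤ 8.

yes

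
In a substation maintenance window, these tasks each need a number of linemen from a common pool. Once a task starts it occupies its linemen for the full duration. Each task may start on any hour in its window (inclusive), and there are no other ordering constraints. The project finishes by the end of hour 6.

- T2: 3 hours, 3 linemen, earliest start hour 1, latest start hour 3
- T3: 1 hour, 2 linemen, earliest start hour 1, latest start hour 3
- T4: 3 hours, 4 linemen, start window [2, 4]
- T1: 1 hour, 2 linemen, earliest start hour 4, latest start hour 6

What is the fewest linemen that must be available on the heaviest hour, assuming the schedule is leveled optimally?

Early-start (T2@1, T3@1, T4@2, T1@4) gives peak 7: h1:5  h2:7  h3:7  h4:6  h5:0  h6:0.
Shift T4→4.
Schedule T2@1, T3@1, T4@4, T1@4: h1:5  h2:3  h3:3  h4:6  h5:4  h6:4 — peak 6.

6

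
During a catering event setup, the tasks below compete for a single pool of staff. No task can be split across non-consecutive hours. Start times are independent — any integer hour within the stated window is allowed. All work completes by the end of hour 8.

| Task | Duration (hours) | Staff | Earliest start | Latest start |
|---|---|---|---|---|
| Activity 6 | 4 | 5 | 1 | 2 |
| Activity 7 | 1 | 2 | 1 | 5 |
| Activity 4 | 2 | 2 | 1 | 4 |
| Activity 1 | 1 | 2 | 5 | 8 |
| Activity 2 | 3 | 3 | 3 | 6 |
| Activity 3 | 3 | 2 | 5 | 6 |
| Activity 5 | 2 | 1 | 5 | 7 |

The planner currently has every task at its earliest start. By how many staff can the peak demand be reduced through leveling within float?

Early-start peak: h1:9  h2:7  h3:8  h4:8  h5:8  h6:3  h7:2  h8:0 ⇒ 9.
Leveled (Activity 6@1, Activity 7@1, Activity 4@2, Activity 1@5, Activity 2@5, Activity 3@5, Activity 5@6): h1:7  h2:7  h3:7  h4:5  h5:7  h6:6  h7:6  h8:0 ⇒ 7.
Reduction 9 − 7 = 2.

2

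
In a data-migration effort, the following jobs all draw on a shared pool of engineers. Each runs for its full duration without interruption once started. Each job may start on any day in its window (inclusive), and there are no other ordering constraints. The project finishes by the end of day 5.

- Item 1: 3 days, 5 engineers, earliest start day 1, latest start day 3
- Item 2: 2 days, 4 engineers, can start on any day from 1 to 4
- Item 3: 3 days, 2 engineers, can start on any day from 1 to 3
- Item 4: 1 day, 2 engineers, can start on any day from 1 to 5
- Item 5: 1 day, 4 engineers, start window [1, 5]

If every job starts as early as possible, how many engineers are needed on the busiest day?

17

Early-start schedule: Item 1@1, Item 2@1, Item 3@1, Item 4@1, Item 5@1.
Load per day: day 1: 17, day 2: 11, day 3: 7, day 4: 0, day 5: 0.
Peak is 17.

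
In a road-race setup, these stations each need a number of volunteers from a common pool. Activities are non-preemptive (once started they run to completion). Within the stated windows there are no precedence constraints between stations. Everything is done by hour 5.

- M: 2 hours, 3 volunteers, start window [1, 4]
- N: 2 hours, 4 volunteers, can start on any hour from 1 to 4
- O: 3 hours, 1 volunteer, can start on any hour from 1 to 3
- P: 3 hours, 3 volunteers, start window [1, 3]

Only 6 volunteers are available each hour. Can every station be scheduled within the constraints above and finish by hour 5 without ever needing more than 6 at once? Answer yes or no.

yes

Schedule M@1, N@4, O@3, P@1: h1:6  h2:6  h3:4  h4:5  h5:5 — peak 6 ≤ 6.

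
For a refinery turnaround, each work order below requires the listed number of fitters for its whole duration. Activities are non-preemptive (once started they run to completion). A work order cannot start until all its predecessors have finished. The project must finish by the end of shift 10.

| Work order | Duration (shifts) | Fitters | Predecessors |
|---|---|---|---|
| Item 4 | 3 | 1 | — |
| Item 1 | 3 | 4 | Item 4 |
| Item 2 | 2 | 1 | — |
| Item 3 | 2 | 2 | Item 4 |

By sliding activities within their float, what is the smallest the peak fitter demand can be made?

4

Early-start (Item 4@1, Item 1@4, Item 2@1, Item 3@4) gives peak 6: s1:2  s2:2  s3:1  s4:6  s5:6  s6:4  s7:0  s8:0  s9:0  s10:0.
Shift Item 3→7.
Schedule Item 4@1, Item 1@4, Item 2@1, Item 3@7: s1:2  s2:2  s3:1  s4:4  s5:4  s6:4  s7:2  s8:2  s9:0  s10:0 — peak 4.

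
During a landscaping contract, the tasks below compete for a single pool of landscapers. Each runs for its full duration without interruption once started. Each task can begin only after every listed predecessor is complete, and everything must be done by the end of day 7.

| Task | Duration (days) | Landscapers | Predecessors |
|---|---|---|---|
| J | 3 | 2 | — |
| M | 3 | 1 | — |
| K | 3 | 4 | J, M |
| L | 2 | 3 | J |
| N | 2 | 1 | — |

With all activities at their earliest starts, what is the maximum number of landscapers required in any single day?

7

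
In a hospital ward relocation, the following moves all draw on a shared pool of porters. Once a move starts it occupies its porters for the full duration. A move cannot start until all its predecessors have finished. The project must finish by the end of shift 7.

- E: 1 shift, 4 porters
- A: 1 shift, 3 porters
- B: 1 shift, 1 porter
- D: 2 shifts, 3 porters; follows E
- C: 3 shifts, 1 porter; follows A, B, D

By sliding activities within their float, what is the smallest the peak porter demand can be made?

Early-start (E@1, A@1, B@1, D@2, C@4) gives peak 8: s1:8  s2:3  s3:3  s4:1  s5:1  s6:1  s7:0.
Shift A→2, B→2, D→3, C→5.
Schedule E@1, A@2, B@2, D@3, C@5: s1:4  s2:4  s3:3  s4:3  s5:1  s6:1  s7:1 — peak 4.

4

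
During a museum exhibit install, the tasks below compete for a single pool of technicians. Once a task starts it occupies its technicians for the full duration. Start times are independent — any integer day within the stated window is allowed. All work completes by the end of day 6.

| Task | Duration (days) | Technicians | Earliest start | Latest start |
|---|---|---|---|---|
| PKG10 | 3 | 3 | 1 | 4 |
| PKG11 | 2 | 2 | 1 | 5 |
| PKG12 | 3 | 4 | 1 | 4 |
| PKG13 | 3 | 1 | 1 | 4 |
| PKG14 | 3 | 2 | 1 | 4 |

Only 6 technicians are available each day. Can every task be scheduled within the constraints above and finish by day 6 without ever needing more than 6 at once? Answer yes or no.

yes

Schedule PKG10@1, PKG11@1, PKG12@4, PKG13@1, PKG14@3: d1:6  d2:6  d3:6  d4:6  d5:6  d6:4 — peak 6 ≤ 6.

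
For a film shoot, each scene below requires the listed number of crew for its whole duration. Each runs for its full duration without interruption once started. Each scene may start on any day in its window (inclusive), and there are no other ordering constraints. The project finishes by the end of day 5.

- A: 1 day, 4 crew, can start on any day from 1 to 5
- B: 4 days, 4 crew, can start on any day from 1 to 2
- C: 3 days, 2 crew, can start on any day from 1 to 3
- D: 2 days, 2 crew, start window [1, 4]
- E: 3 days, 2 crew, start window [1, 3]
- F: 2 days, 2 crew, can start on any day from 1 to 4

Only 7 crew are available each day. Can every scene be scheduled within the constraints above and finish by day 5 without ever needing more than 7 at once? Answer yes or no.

no

Total crew member-days = 40; over 5 days the average is 40/5 > 7, so some day must exceed 7.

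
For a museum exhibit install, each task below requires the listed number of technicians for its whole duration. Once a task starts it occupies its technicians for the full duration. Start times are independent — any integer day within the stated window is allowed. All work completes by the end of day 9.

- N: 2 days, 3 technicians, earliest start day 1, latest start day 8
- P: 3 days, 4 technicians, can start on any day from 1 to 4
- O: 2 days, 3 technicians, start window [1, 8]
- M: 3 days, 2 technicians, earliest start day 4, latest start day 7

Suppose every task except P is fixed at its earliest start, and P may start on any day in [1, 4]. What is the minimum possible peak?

P@1: d1:10  d2:10  d3:4  d4:2  d5:2  d6:2  d7:0  d8:0  d9:0 → peak 10
P@2: d1:6  d2:10  d3:4  d4:6  d5:2  d6:2  d7:0  d8:0  d9:0 → peak 10
P@3: d1:6  d2:6  d3:4  d4:6  d5:6  d6:2  d7:0  d8:0  d9:0 → peak 6
P@4: d1:6  d2:6  d3:0  d4:6  d5:6  d6:6  d7:0  d8:0  d9:0 → peak 6
Best is P@3, peak 6.

6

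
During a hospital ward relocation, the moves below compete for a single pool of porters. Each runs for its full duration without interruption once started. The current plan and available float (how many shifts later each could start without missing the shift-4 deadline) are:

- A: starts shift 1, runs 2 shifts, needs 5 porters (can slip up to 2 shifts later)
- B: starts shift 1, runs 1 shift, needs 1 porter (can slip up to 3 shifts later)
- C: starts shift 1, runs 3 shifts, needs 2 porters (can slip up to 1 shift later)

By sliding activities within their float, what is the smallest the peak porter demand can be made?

Early-start (A@1, B@1, C@1) gives peak 8: s1:8  s2:7  s3:2  s4:0.
Shift C→2.
Schedule A@1, B@1, C@2: s1:6  s2:7  s3:2  s4:2 — peak 7.
No arrangement of the 24 feasible schedules does better.

7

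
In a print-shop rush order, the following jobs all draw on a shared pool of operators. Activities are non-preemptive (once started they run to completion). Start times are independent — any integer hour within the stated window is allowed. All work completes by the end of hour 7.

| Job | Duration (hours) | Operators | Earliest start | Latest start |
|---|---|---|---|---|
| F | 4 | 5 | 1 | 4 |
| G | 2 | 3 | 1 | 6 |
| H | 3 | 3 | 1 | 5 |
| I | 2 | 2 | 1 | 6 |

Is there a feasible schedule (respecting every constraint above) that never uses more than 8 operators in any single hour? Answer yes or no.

yes

Schedule F@1, G@5, H@5, I@1: h1:7  h2:7  h3:5  h4:5  h5:6  h6:6  h7:3 — peak 7 ≤ 8.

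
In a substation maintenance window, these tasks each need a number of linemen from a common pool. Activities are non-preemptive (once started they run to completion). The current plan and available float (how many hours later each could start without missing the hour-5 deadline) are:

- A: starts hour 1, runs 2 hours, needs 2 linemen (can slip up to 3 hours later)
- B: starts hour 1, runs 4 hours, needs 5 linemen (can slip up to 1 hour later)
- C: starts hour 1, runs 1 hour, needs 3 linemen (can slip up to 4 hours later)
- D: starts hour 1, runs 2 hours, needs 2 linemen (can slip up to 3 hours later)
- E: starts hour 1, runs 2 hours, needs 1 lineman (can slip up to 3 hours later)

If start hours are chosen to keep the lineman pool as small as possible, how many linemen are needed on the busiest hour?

Early-start (A@1, B@1, C@1, D@1, E@1) gives peak 13: h1:13  h2:10  h3:5  h4:5  h5:0.
Shift C→3, D→4.
Schedule A@1, B@1, C@3, D@4, E@1: h1:8  h2:8  h3:8  h4:7  h5:2 — peak 8.

8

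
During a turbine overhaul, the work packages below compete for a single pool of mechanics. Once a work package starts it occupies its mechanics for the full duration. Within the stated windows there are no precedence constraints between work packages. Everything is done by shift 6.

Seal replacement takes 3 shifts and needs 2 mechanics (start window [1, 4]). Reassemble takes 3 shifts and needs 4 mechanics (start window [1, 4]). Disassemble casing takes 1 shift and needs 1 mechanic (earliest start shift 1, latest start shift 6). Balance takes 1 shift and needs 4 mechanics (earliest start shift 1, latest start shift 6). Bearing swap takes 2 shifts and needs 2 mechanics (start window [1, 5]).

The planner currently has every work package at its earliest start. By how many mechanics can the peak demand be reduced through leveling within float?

7

Early-start peak: s1:13  s2:8  s3:6  s4:0  s5:0  s6:0 ⇒ 13.
Leveled (Seal replacement@1, Reassemble@1, Disassemble casing@4, Balance@4, Bearing swap@5): s1:6  s2:6  s3:6  s4:5  s5:2  s6:2 ⇒ 6.
Reduction 13 − 6 = 7.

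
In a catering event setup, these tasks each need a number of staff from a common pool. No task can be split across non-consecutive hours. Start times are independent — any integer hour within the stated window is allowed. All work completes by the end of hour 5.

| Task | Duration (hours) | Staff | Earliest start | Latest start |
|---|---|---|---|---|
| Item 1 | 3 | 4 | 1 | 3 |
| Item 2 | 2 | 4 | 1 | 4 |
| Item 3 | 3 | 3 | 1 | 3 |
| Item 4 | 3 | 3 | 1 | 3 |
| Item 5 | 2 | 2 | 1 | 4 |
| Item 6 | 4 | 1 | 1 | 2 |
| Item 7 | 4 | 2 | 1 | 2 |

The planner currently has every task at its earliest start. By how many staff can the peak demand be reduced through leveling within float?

Early-start peak: h1:19  h2:19  h3:13  h4:3  h5:0 ⇒ 19.
Leveled (Item 1@1, Item 2@1, Item 3@3, Item 4@3, Item 5@1, Item 6@1, Item 7@1): h1:13  h2:13  h3:13  h4:9  h5:6 ⇒ 13.
Reduction 19 − 13 = 6.

6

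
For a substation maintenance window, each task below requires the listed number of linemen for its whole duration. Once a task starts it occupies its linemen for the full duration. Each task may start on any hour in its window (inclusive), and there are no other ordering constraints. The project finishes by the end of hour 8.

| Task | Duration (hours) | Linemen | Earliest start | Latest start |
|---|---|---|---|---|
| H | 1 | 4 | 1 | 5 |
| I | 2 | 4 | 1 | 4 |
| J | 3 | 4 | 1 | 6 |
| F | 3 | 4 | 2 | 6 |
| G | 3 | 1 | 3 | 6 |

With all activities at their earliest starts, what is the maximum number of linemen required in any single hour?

Early-start schedule: H@1, I@1, J@1, F@2, G@3.
Load per hour: hour 1: 12, hour 2: 12, hour 3: 9, hour 4: 5, hour 5: 1, hour 6: 0, hour 7: 0, hour 8: 0.
Peak is 12.

12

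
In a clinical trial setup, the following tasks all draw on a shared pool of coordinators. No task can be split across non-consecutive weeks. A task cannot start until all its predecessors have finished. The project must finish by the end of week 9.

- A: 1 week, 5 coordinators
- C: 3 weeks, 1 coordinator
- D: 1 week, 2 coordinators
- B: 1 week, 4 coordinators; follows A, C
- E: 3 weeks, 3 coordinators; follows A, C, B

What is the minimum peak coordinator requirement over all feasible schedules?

5

Early-start (A@1, C@1, D@1, B@4, E@5) gives peak 8: w1:8  w2:1  w3:1  w4:4  w5:3  w6:3  w7:3  w8:0  w9:0.
Shift C→2, D→2, B→5, E→6.
Schedule A@1, C@2, D@2, B@5, E@6: w1:5  w2:3  w3:1  w4:1  w5:4  w6:3  w7:3  w8:3  w9:0 — peak 5.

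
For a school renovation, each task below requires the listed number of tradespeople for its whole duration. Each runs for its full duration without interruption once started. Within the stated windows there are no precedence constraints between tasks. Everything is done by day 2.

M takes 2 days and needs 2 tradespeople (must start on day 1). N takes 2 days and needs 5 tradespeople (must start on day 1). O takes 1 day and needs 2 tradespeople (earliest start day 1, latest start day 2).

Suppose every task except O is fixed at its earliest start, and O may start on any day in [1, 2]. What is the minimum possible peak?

9

O@1: d1:9  d2:7 → peak 9
O@2: d1:7  d2:9 → peak 9
Best is O@1, peak 9.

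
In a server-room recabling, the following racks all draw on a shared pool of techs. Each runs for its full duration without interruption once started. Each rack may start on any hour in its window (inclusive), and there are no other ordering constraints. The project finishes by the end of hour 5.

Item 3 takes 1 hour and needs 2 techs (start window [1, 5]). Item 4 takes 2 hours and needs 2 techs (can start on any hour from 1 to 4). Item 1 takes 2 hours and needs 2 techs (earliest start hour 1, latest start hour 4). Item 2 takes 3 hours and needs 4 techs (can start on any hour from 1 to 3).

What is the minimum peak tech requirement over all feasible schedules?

Early-start (Item 3@1, Item 4@1, Item 1@1, Item 2@1) gives peak 10: h1:10  h2:8  h3:4  h4:0  h5:0.
Shift Item 2→3.
Schedule Item 3@1, Item 4@1, Item 1@1, Item 2@3: h1:6  h2:4  h3:4  h4:4  h5:4 — peak 6.

6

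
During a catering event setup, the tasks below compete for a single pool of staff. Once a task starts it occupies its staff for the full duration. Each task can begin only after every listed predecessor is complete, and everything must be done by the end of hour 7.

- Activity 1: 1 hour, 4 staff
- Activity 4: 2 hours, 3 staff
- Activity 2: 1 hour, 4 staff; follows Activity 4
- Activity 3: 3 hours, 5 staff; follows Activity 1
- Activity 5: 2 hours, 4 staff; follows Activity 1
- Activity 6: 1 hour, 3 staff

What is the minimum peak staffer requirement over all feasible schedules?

7

Early-start (Activity 1@1, Activity 4@1, Activity 2@3, Activity 3@2, Activity 5@2, Activity 6@1) gives peak 13: h1:10  h2:12  h3:13  h4:5  h5:0  h6:0  h7:0.
Shift Activity 2→4, Activity 3→5, Activity 6→3.
Schedule Activity 1@1, Activity 4@1, Activity 2@4, Activity 3@5, Activity 5@2, Activity 6@3: h1:7  h2:7  h3:7  h4:4  h5:5  h6:5  h7:5 — peak 7.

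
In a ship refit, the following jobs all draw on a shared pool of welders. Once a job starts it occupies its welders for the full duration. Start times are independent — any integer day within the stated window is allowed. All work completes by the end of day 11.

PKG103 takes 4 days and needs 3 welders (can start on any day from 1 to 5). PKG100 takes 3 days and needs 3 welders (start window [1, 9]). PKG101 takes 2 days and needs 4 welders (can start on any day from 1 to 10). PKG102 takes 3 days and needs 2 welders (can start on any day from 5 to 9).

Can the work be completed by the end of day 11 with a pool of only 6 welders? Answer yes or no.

yes

Schedule PKG103@1, PKG100@5, PKG101@8, PKG102@5: d1:3  d2:3  d3:3  d4:3  d5:5  d6:5  d7:5  d8:4  d9:4  d10:0  d11:0 — peak 5 ≤ 6.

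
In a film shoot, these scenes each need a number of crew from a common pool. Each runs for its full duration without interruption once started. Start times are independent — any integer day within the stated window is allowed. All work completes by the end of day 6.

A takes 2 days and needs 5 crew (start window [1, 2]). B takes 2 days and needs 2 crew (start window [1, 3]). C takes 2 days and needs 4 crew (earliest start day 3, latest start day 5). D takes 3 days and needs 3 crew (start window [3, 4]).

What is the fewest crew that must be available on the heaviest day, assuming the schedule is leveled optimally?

7

Schedule A@1, B@1, C@3, D@3: d1:7  d2:7  d3:7  d4:7  d5:3  d6:0 — peak 7.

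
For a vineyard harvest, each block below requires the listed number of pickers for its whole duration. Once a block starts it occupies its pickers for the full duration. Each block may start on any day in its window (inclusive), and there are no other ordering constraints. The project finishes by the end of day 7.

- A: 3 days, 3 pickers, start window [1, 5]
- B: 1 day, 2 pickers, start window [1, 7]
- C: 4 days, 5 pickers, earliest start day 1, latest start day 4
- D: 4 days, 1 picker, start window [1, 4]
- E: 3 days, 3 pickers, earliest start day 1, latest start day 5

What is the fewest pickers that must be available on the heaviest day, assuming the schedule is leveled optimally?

Early-start (A@1, B@1, C@1, D@1, E@1) gives peak 14: d1:14  d2:12  d3:12  d4:6  d5:0  d6:0  d7:0.
Shift B→5, C→4.
Schedule A@1, B@5, C@4, D@1, E@1: d1:7  d2:7  d3:7  d4:6  d5:7  d6:5  d7:5 — peak 7.
Total picker-days = 44 over 7 days ⇒ peak ≥ ⌈44/7⌉ = 7, so 7 is optimal.

7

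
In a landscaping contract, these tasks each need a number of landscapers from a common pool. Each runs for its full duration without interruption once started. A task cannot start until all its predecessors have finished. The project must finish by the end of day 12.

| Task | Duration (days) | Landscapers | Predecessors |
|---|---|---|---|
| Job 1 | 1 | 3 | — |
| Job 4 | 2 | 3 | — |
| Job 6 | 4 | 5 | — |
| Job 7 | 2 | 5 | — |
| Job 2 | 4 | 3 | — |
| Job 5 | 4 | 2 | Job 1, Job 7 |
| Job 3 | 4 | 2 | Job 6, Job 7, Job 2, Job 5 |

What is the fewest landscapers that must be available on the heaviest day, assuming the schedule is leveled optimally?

Early-start (Job 1@1, Job 4@1, Job 6@1, Job 7@1, Job 2@1, Job 5@3, Job 3@7) gives peak 19: d1:19  d2:16  d3:10  d4:10  d5:2  d6:2  d7:2  d8:2  d9:2  d10:2  d11:0  d12:0.
Shift Job 4→8, Job 6→4, Job 7→2, Job 5→5, Job 3→9.
Schedule Job 1@1, Job 4@8, Job 6@4, Job 7@2, Job 2@1, Job 5@5, Job 3@9: d1:6  d2:8  d3:8  d4:8  d5:7  d6:7  d7:7  d8:5  d9:5  d10:2  d11:2  d12:2 — peak 8.

8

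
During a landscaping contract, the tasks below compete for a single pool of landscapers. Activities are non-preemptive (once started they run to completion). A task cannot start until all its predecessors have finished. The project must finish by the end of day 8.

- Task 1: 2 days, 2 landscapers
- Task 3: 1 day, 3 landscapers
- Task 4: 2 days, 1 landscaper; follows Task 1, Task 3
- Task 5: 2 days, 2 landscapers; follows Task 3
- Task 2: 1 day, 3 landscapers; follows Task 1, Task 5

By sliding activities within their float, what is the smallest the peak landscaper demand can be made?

Early-start (Task 1@1, Task 3@1, Task 4@3, Task 5@2, Task 2@4) gives peak 5: d1:5  d2:4  d3:3  d4:4  d5:0  d6:0  d7:0  d8:0.
Shift Task 3→3, Task 4→4, Task 5→4, Task 2→6.
Schedule Task 1@1, Task 3@3, Task 4@4, Task 5@4, Task 2@6: d1:2  d2:2  d3:3  d4:3  d5:3  d6:3  d7:0  d8:0 — peak 3.

3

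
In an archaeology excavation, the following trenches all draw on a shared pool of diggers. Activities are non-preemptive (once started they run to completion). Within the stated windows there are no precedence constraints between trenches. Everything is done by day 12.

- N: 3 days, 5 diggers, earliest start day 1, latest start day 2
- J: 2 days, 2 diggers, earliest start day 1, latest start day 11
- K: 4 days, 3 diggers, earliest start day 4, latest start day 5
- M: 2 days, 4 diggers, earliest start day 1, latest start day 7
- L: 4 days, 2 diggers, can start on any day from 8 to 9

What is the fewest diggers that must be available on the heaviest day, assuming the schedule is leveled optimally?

7

Early-start (N@1, J@1, K@4, M@1, L@8) gives peak 11: d1:11  d2:11  d3:5  d4:3  d5:3  d6:3  d7:3  d8:2  d9:2  d10:2  d11:2  d12:0.
Shift M→4.
Schedule N@1, J@1, K@4, M@4, L@8: d1:7  d2:7  d3:5  d4:7  d5:7  d6:3  d7:3  d8:2  d9:2  d10:2  d11:2  d12:0 — peak 7.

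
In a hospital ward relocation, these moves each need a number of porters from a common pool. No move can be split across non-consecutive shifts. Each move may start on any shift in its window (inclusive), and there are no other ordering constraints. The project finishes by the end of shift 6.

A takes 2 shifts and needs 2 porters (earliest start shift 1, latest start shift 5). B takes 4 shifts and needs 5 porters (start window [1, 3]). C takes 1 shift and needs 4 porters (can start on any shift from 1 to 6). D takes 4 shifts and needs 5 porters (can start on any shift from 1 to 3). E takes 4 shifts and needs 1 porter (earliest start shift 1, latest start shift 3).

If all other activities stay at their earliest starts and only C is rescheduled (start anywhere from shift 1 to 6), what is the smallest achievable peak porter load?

13

C@1: s1:17  s2:13  s3:11  s4:11  s5:0  s6:0 → peak 17
C@2: s1:13  s2:17  s3:11  s4:11  s5:0  s6:0 → peak 17
C@3: s1:13  s2:13  s3:15  s4:11  s5:0  s6:0 → peak 15
C@4: s1:13  s2:13  s3:11  s4:15  s5:0  s6:0 → peak 15
C@5: s1:13  s2:13  s3:11  s4:11  s5:4  s6:0 → peak 13
C@6: s1:13  s2:13  s3:11  s4:11  s5:0  s6:4 → peak 13
Best is C@5, peak 13.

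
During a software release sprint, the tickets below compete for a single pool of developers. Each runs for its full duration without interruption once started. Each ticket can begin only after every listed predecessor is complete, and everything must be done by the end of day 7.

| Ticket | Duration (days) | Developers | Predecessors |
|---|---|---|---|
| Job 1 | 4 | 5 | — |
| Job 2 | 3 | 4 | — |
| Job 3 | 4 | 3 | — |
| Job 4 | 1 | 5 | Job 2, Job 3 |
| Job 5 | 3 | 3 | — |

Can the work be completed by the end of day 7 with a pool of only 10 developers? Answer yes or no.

yes

Schedule Job 1@4, Job 2@1, Job 3@1, Job 4@5, Job 5@1: d1:10  d2:10  d3:10  d4:8  d5:10  d6:5  d7:5 — peak 10 ≤ 10.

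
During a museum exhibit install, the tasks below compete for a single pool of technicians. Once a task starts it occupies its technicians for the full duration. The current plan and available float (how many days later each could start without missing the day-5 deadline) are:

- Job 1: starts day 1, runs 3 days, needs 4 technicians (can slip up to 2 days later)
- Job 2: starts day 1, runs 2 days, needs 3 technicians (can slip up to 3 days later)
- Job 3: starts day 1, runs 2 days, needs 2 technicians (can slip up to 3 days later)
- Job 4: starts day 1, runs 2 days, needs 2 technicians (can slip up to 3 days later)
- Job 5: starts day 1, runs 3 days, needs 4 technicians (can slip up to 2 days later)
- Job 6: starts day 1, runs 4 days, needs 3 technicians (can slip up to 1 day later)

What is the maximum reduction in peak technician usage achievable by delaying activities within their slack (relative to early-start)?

7

Early-start peak: d1:18  d2:18  d3:11  d4:3  d5:0 ⇒ 18.
Leveled (Job 1@1, Job 2@1, Job 3@4, Job 4@4, Job 5@3, Job 6@1): d1:10  d2:10  d3:11  d4:11  d5:8 ⇒ 11.
Reduction 18 − 11 = 7.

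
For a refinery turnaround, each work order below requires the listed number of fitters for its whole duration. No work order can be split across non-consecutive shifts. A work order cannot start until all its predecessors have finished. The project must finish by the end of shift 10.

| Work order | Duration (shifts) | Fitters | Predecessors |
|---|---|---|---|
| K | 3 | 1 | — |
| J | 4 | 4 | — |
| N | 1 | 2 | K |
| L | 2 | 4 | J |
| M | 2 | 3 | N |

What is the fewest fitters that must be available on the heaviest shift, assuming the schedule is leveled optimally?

5

Early-start (K@1, J@1, N@4, L@5, M@5) gives peak 7: s1:5  s2:5  s3:5  s4:6  s5:7  s6:7  s7:0  s8:0  s9:0  s10:0.
Shift N→5, L→6, M→8.
Schedule K@1, J@1, N@5, L@6, M@8: s1:5  s2:5  s3:5  s4:4  s5:2  s6:4  s7:4  s8:3  s9:3  s10:0 — peak 5.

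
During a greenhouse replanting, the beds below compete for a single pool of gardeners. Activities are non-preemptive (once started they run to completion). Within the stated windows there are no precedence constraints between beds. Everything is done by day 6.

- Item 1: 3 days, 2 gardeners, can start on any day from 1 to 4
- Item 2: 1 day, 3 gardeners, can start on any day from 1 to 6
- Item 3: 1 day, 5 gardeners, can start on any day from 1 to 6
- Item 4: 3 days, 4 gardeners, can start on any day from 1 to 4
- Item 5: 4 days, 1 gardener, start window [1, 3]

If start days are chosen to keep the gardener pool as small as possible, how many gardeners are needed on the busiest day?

Early-start (Item 1@1, Item 2@1, Item 3@1, Item 4@1, Item 5@1) gives peak 15: d1:15  d2:7  d3:7  d4:1  d5:0  d6:0.
Shift Item 3→2, Item 4→3, Item 5→3.
Schedule Item 1@1, Item 2@1, Item 3@2, Item 4@3, Item 5@3: d1:5  d2:7  d3:7  d4:5  d5:5  d6:1 — peak 7.

7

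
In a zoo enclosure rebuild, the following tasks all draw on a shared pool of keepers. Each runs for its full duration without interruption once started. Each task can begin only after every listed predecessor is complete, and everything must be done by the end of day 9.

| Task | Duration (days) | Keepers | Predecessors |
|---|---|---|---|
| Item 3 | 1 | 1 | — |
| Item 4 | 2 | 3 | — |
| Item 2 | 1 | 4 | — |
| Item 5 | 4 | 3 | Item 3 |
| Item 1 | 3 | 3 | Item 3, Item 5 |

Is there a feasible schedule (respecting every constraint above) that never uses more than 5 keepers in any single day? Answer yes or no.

The minimum achievable peak is 6; 5 < 6, so no feasible schedule stays within the cap.

no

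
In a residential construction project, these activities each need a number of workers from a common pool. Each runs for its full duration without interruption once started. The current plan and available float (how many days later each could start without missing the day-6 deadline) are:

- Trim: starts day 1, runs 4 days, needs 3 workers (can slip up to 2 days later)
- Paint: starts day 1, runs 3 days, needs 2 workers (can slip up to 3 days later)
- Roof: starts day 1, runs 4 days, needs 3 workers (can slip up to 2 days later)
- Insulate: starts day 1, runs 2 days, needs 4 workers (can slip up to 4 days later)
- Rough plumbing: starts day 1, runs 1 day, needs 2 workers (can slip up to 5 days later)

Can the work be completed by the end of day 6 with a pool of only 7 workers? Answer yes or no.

The minimum achievable peak is 8; 7 < 8, so no feasible schedule stays within the cap.

no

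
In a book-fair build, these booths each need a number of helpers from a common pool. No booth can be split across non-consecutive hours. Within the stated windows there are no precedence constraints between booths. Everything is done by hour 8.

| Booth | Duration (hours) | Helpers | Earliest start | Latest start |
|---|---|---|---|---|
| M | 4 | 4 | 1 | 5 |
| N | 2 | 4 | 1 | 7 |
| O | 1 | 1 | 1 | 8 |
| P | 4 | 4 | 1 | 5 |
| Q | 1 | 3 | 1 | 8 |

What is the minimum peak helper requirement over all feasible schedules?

8

Early-start (M@1, N@1, O@1, P@1, Q@1) gives peak 16: h1:16  h2:12  h3:8  h4:8  h5:0  h6:0  h7:0  h8:0.
Shift O→3, P→4, Q→3.
Schedule M@1, N@1, O@3, P@4, Q@3: h1:8  h2:8  h3:8  h4:8  h5:4  h6:4  h7:4  h8:0 — peak 8.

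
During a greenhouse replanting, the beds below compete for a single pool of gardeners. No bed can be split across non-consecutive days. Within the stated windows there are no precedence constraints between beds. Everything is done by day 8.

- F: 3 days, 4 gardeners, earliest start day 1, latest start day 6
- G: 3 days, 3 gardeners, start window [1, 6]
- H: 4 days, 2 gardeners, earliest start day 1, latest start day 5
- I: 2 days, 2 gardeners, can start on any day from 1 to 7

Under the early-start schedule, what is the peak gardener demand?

Early-start schedule: F@1, G@1, H@1, I@1.
Load per day: day 1: 11, day 2: 11, day 3: 9, day 4: 2, day 5: 0, day 6: 0, day 7: 0, day 8: 0.
Peak is 11.

11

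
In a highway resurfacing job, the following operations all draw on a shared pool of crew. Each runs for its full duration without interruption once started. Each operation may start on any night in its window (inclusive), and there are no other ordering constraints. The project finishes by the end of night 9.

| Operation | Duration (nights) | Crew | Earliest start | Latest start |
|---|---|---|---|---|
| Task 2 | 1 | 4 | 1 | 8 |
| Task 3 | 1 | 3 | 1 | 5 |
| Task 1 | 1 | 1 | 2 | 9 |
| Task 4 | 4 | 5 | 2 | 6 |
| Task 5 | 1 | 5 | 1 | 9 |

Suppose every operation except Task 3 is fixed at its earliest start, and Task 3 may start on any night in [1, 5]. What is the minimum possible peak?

Task 3@1: n1:12  n2:6  n3:5  n4:5  n5:5  n6:0  n7:0  n8:0  n9:0 → peak 12
Task 3@2: n1:9  n2:9  n3:5  n4:5  n5:5  n6:0  n7:0  n8:0  n9:0 → peak 9
Task 3@3: n1:9  n2:6  n3:8  n4:5  n5:5  n6:0  n7:0  n8:0  n9:0 → peak 9
Task 3@4: n1:9  n2:6  n3:5  n4:8  n5:5  n6:0  n7:0  n8:0  n9:0 → peak 9
Task 3@5: n1:9  n2:6  n3:5  n4:5  n5:8  n6:0  n7:0  n8:0  n9:0 → peak 9
Best is Task 3@2, peak 9.

9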